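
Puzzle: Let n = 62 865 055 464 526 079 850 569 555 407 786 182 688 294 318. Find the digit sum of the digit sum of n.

4

First digit sum: 220.
2+2+0 = 4.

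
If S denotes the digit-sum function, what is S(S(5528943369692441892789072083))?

First digit sum: 143.
1+4+3 = 8.

8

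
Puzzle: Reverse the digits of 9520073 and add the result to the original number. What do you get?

Reverse of 9520073 is 3700259.
9520073 + 3700259 = 13220332

13220332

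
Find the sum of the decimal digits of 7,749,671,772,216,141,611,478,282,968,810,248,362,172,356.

192

7+7+4+9+6+7+1+7+7+2+2+1+6+1+4+1+6+1+1+4+7+8+2+8+2+9+6+8+8+1+0+2+4+8+3+6+2+1+7+2+3+5+6 = 192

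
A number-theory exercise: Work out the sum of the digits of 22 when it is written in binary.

22 in base 2 is 10110.
Digit sum: 1+0+1+1+0 = 3.

3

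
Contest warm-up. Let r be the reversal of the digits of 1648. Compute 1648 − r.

Reverse of 1648 is 8461.
1648 − 8461 = -6813

-6813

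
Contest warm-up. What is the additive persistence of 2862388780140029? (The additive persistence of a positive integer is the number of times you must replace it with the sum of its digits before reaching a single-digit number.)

2862388780140029 → 68 → 14 → 5 (3 steps)

3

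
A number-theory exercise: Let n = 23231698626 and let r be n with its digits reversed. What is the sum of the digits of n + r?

Reversal of 23231698626 is 62689613232; 23231698626 + 62689613232 = 85921311858.
Digit sum of 85921311858: 8+5+9+2+1+3+1+1+8+5+8 = 51.

51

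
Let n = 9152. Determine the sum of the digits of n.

9+1+5+2 = 17

17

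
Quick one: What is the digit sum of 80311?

8+0+3+1+1 = 13

13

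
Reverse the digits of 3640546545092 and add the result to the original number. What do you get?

6546002995555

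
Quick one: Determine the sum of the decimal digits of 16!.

16! = 20922789888000
Sum of its 14 digits: 63.

63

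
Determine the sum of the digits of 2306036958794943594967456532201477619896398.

2+3+0+6+0+3+6+9+5+8+7+9+4+9+4+3+5+9+4+9+6+7+4+5+6+5+3+2+2+0+1+4+7+7+6+1+9+8+9+6+3+9+8 = 223

223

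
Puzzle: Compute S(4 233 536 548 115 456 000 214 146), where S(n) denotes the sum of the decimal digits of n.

4+2+3+3+5+3+6+5+4+8+1+1+5+4+5+6+0+0+0+2+1+4+1+4+6 = 83

83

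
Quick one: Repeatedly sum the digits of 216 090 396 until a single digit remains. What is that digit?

9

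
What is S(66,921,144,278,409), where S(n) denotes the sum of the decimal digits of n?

6+6+9+2+1+1+4+4+2+7+8+4+0+9 = 63

63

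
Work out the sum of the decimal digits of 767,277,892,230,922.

7+6+7+2+7+7+8+9+2+2+3+0+9+2+2 = 73

73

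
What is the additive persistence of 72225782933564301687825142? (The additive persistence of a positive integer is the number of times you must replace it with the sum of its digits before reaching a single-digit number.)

72225782933564301687825142 → 112 → 4 (2 steps)

2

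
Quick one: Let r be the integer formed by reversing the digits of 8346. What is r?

Reversing 8346 gives 6438.

6438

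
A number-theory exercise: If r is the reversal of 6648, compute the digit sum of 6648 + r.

12

Reversal of 6648 is 8466; 6648 + 8466 = 15114.
Digit sum of 15114: 1+5+1+1+4 = 12.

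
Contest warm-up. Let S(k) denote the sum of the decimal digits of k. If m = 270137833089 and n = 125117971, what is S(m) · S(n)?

1734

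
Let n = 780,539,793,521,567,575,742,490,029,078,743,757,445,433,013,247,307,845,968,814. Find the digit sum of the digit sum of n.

12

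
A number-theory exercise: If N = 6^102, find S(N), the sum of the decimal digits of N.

360

6^102 = 23519470446002552619480849617690081539337173577026375375550590789301897093185536
Sum of its 80 digits: 360.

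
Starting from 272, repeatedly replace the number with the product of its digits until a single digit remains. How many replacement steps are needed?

3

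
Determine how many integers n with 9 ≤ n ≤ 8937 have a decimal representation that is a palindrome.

The integers in [9, 8937] that have a decimal representation that is a palindrome: 9, 11, 22, 33, 44, 55, …, 8778, 8888.
179 qualify.

179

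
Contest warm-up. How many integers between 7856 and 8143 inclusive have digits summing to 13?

The integers in [7856, 8143] that have digits summing to 13: 8005, 8014, 8023, 8032, 8041, 8050, …, 8131, 8140.
11 qualify.

11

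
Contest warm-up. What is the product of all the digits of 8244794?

8×2×4×4×7×9×4 = 64512

64512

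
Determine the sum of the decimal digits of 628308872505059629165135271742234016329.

6+2+8+3+0+8+8+7+2+5+0+5+0+5+9+6+2+9+1+6+5+1+3+5+2+7+1+7+4+2+2+3+4+0+1+6+3+2+9 = 159

159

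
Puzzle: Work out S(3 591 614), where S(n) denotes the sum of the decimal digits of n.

29

3+5+9+1+6+1+4 = 29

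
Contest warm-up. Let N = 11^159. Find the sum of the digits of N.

773

11^159 = 3814494035557984307599965128460248566762295813846155796290226006985512172249762106516433549164787589088095134495298390581183490966962311944860732520308915106670726691
Sum of its 166 digits: 773.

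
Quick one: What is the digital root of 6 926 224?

6+9+2+6+2+2+4 = 31
3+1 = 4
(Equivalently, 6 926 224 mod 9 = 4.)

4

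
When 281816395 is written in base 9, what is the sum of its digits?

43

281816395 in base 9 is 648252367.
Digit sum: 6+4+8+2+5+2+3+6+7 = 43.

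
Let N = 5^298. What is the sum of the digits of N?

967

5^298 = 19636373861190906212383087819945102571900862049997798260446196468748421018886863425840391536149327809108734286260527514052671674441698875611230059296435853809012421857839447714155767243937589228153228759765625
Sum of its 209 digits: 967.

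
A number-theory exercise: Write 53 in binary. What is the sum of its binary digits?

4

53 in base 2 is 110101.
Digit sum: 1+1+0+1+0+1 = 4.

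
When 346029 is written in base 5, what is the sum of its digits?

17

346029 in base 5 is 42033104.
Digit sum: 4+2+0+3+3+1+0+4 = 17.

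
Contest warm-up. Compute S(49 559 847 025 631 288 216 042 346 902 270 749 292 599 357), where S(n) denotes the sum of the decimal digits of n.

205

4+9+5+5+9+8+4+7+0+2+5+6+3+1+2+8+8+2+1+6+0+4+2+3+4+6+9+0+2+2+7+0+7+4+9+2+9+2+5+9+9+3+5+7 = 205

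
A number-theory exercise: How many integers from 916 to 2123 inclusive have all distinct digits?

626

The integers in [916, 2123] that have all distinct digits: 916, 917, 918, 920, 921, 923, …, 2108, 2109.
626 qualify.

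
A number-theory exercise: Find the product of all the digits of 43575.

2100

4×3×5×7×5 = 2100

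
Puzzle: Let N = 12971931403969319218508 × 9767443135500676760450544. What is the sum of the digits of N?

207

12971931403969319218508 × 9767443135500676760450544 = 126702602345885783343565565290778270432063468352
Sum of its 48 digits: 207.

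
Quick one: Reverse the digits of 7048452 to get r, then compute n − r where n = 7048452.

4500045

Reverse of 7048452 is 2548407.
7048452 − 2548407 = 4500045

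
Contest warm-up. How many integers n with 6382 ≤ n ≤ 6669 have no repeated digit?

The integers in [6382, 6669] that have no repeated digit: 6382, 6384, 6385, 6387, 6389, 6390, …, 6597, 6598.
124 qualify.

124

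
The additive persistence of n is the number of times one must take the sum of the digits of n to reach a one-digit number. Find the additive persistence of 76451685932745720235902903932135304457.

2

76451685932745720235902903932135304457 → 160 → 7 (2 steps)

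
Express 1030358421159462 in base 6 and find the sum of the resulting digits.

1030358421159462 in base 6 is 14051220042452042130.
Digit sum: 1+4+0+5+1+2+2+0+0+4+2+4+5+2+0+4+2+1+3+0 = 42.

42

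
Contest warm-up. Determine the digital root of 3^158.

9

The digital root of n equals n mod 9 (or 9 when 9 | n), so we need 3^158 mod 9.
3^158 ≡ 0 (mod 9), so the digital root is 9.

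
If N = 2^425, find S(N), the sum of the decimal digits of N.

608

2^425 = 86645927941275464361825443254471365732388658605494267974077486894206915868925800719999200190754361815543475342543861619655442432
Sum of its 128 digits: 608.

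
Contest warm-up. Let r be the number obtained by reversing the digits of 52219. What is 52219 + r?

Reverse of 52219 is 91225.
52219 + 91225 = 143444

143444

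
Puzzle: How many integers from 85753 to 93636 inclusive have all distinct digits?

2298

The integers in [85753, 93636] that have all distinct digits: 85760, 85761, 85762, 85763, 85764, 85769, …, 93627, 93628.
2298 qualify.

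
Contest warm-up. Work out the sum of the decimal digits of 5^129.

5^129 = 1469367938527859384960920671527807097273331945965109401885939632848021574318408966064453125
Sum of its 91 digits: 431.

431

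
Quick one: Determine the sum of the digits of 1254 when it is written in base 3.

1254 in base 3 is 1201110.
Digit sum: 1+2+0+1+1+1+0 = 6.

6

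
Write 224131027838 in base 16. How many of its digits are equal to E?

224131027838 in base 16 is 342F40137E.
The digit E appears 1 time.

1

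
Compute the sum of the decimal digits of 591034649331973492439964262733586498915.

5+9+1+0+3+4+6+4+9+3+3+1+9+7+3+4+9+2+4+3+9+9+6+4+2+6+2+7+3+3+5+8+6+4+9+8+9+1+5 = 195

195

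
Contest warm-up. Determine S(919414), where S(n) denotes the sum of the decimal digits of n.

28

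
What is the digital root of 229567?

4

2+2+9+5+6+7 = 31
3+1 = 4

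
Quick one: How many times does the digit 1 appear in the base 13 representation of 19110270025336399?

1

19110270025336399 in base 13 is 4B1334966888B90.
The digit 1 appears 1 time.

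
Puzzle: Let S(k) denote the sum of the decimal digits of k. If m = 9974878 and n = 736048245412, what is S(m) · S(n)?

2392

S(9974878) = 9+9+7+4+8+7+8 = 52.
S(736048245412) = 7+3+6+0+4+8+2+4+5+4+1+2 = 46.
52 · 46 = 2392.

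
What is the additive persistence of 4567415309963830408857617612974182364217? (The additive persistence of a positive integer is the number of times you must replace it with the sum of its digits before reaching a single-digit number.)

3

4567415309963830408857617612974182364217 → 182 → 11 → 2 (3 steps)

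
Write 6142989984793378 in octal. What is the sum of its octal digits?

6142989984793378 in base 8 is 256460211771601442.
Digit sum: 2+5+6+4+6+0+2+1+1+7+7+1+6+0+1+4+4+2 = 59.

59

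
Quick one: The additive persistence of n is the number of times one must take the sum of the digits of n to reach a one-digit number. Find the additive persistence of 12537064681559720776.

12537064681559720776 → 91 → 10 → 1 (3 steps)

3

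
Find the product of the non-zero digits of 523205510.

5×2×3×2×5×5×1 = 1500

1500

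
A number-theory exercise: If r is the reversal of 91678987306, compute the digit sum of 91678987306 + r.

56

Reversal of 91678987306 is 60378987619; 91678987306 + 60378987619 = 152057974925.
Digit sum of 152057974925: 1+5+2+0+5+7+9+7+4+9+2+5 = 56.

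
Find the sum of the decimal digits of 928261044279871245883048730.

9+2+8+2+6+1+0+4+4+2+7+9+8+7+1+2+4+5+8+8+3+0+4+8+7+3+0 = 122

122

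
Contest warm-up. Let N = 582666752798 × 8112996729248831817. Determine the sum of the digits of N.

138

582666752798 × 8112996729248831817 = 4727173459692211624546216173966
Sum of its 31 digits: 138.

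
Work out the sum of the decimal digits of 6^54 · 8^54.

414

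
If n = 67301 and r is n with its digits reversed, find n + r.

77677

Reverse of 67301 is 10376.
67301 + 10376 = 77677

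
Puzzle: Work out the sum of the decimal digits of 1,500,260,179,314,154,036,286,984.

1+5+0+0+2+6+0+1+7+9+3+1+4+1+5+4+0+3+6+2+8+6+9+8+4 = 95

95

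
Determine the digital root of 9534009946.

4

9+5+3+4+0+0+9+9+4+6 = 49
4+9 = 13
1+3 = 4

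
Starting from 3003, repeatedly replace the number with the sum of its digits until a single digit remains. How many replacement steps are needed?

3003 → 6 (1 step)

1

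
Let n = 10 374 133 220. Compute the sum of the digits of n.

1+0+3+7+4+1+3+3+2+2+0 = 26

26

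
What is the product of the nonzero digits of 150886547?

268800

1×5×8×8×6×5×4×7 = 268800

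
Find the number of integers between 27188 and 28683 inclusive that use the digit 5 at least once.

446

The integers in [27188, 28683] that use the digit 5 at least once: 27195, 27205, 27215, 27225, 27235, 27245, …, 28665, 28675.
446 qualify.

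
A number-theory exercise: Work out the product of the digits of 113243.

1×1×3×2×4×3 = 72

72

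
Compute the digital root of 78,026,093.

8

7+8+0+2+6+0+9+3 = 35
3+5 = 8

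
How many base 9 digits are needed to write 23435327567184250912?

21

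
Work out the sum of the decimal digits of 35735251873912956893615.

113

3+5+7+3+5+2+5+1+8+7+3+9+1+2+9+5+6+8+9+3+6+1+5 = 113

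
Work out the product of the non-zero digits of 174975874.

1975680

1×7×4×9×7×5×8×7×4 = 1975680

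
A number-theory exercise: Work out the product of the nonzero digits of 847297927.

8×4×7×2×9×7×9×2×7 = 3556224

3556224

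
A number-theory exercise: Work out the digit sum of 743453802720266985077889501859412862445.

184

7+4+3+4+5+3+8+0+2+7+2+0+2+6+6+9+8+5+0+7+7+8+8+9+5+0+1+8+5+9+4+1+2+8+6+2+4+4+5 = 184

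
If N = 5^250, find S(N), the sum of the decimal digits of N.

760

5^250 = 5527147875260444560247265192192255725514240233239220086415170220907898754023953317101764802222264464998750268125535784702076863325972445883937922417317167855799198150634765625
Sum of its 175 digits: 760.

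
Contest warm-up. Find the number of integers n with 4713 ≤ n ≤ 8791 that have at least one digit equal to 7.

The integers in [4713, 8791] that have at least one digit equal to 7: 4713, 4714, 4715, 4716, 4717, 4718, …, 8790, 8791.
1892 qualify.

1892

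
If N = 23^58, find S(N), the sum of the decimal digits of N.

373

23^58 = 9554643535043261385597440709559242487174700394361818696238535747654314381717969
Sum of its 79 digits: 373.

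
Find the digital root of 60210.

6+0+2+1+0 = 9

9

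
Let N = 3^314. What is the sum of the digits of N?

684

3^314 = 654747700701377386126856657861679570529800895801424573182559133258946484061065580876771978236269380302819031314362546968961704181923607153180171236969
Sum of its 150 digits: 684.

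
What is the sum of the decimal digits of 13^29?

133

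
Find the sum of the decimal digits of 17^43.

224

17^43 = 81152820641272625991922463475488672334362661535406513
Sum of its 53 digits: 224.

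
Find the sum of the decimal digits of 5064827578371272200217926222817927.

5+0+6+4+8+2+7+5+7+8+3+7+1+2+7+2+2+0+0+2+1+7+9+2+6+2+2+2+8+1+7+9+2+7 = 143

143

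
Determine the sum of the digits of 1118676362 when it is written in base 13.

74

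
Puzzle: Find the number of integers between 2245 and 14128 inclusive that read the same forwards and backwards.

118

The integers in [2245, 14128] that read the same forwards and backwards: 2332, 2442, 2552, 2662, 2772, 2882, …, 13931, 14041.
118 qualify.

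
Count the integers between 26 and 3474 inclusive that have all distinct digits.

1929

The integers in [26, 3474] that have all distinct digits: 26, 27, 28, 29, 30, 31, …, 3471, 3472.
1929 qualify.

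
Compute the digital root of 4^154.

The digital root of n equals n mod 9 (or 9 when 9 | n), so we need 4^154 mod 9.
4^154 ≡ 4 (mod 9), so the digital root is 4.

4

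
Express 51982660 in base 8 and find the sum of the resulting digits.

23

51982660 in base 8 is 306230504.
Digit sum: 3+0+6+2+3+0+5+0+4 = 23.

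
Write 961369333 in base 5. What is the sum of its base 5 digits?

29

961369333 in base 5 is 3432102304313.
Digit sum: 3+4+3+2+1+0+2+3+0+4+3+1+3 = 29.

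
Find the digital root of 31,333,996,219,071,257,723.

2

3+1+3+3+3+9+9+6+2+1+9+0+7+1+2+5+7+7+2+3 = 83
8+3 = 11
1+1 = 2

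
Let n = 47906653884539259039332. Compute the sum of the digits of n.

4+7+9+0+6+6+5+3+8+8+4+5+3+9+2+5+9+0+3+9+3+3+2 = 113

113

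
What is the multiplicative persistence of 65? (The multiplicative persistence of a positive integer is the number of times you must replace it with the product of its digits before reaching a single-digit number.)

2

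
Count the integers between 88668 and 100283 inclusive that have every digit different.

3360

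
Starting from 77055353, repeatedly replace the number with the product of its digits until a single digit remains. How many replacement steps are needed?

1

77055353 → 0 (1 step)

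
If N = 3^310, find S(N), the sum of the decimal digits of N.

648

3^310 = 8083304946930585013911810590884932969503714762980550286204433743937610914334142973787308373287276300034802855732870950234095113357081569792347793049
Sum of its 148 digits: 648.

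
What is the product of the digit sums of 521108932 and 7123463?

S(521108932) = 5+2+1+1+0+8+9+3+2 = 31.
S(7123463) = 7+1+2+3+4+6+3 = 26.
31 · 26 = 806.

806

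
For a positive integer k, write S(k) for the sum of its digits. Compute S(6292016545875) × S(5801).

S(6292016545875) = 6+2+9+2+0+1+6+5+4+5+8+7+5 = 60.
S(5801) = 5+8+0+1 = 14.
60 · 14 = 840.

840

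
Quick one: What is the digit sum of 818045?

26

8+1+8+0+4+5 = 26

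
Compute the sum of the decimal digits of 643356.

27

6+4+3+3+5+6 = 27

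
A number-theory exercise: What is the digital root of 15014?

2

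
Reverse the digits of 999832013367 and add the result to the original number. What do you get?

1763142252366

Reverse of 999832013367 is 763310238999.
999832013367 + 763310238999 = 1763142252366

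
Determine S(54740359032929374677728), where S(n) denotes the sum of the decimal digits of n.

5+4+7+4+0+3+5+9+0+3+2+9+2+9+3+7+4+6+7+7+7+2+8 = 113

113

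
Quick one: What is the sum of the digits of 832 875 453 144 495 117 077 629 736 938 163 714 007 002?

8+3+2+8+7+5+4+5+3+1+4+4+4+9+5+1+1+7+0+7+7+6+2+9+7+3+6+9+3+8+1+6+3+7+1+4+0+0+7+0+0+2 = 179

179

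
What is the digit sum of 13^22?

121

13^22 = 3211838877954855105157369
Sum of its 25 digits: 121.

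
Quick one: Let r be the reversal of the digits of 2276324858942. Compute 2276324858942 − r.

Reverse of 2276324858942 is 2498584236722.
2276324858942 − 2498584236722 = -222259377780

-222259377780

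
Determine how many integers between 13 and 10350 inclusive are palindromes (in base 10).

192

The integers in [13, 10350] that are palindromes (in base 10): 22, 33, 44, 55, 66, 77, …, 10201, 10301.
192 qualify.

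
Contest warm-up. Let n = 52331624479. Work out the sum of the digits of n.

46

5+2+3+3+1+6+2+4+4+7+9 = 46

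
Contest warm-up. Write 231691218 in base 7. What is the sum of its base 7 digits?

231691218 in base 7 is 5512225413.
Digit sum: 5+5+1+2+2+2+5+4+1+3 = 30.

30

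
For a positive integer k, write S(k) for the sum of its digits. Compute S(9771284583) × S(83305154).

1566

S(9771284583) = 9+7+7+1+2+8+4+5+8+3 = 54.
S(83305154) = 8+3+3+0+5+1+5+4 = 29.
54 · 29 = 1566.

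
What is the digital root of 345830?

5

3+4+5+8+3+0 = 23
2+3 = 5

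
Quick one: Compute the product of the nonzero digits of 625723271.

35280

6×2×5×7×2×3×2×7×1 = 35280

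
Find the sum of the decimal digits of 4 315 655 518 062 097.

67

4+3+1+5+6+5+5+5+1+8+0+6+2+0+9+7 = 67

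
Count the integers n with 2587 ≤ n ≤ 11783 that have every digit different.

4097

The integers in [2587, 11783] that have every digit different: 2587, 2589, 2590, 2591, 2593, 2594, …, 10986, 10987.
4097 qualify.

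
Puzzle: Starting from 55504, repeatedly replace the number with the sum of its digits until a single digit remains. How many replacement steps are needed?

55504 → 19 → 10 → 1 (3 steps)

3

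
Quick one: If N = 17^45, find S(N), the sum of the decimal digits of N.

242

17^45 = 23453165165327788911665591944416226304630809183732482257
Sum of its 56 digits: 242.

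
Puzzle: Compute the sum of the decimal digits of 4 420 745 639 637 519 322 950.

96

4+4+2+0+7+4+5+6+3+9+6+3+7+5+1+9+3+2+2+9+5+0 = 96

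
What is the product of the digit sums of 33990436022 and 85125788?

1804

S(33990436022) = 3+3+9+9+0+4+3+6+0+2+2 = 41.
S(85125788) = 8+5+1+2+5+7+8+8 = 44.
41 · 44 = 1804.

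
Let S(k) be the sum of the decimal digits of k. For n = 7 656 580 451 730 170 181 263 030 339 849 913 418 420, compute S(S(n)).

First digit sum: 157.
1+5+7 = 13.

13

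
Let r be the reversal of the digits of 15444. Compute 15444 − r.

Reverse of 15444 is 44451.
15444 − 44451 = -29007

-29007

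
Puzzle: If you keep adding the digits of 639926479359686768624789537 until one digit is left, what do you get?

6+3+9+9+2+6+4+7+9+3+5+9+6+8+6+7+6+8+6+2+4+7+8+9+5+3+7 = 164
1+6+4 = 11
1+1 = 2
(Equivalently, 639926479359686768624789537 mod 9 = 2.)

2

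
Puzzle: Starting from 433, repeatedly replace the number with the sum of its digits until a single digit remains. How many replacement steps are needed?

433 → 10 → 1 (2 steps)

2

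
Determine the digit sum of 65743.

6+5+7+4+3 = 25

25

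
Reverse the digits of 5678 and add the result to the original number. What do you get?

Reverse of 5678 is 8765.
5678 + 8765 = 14443

14443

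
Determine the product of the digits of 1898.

576

1×8×9×8 = 576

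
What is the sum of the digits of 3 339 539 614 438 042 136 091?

3+3+3+9+5+3+9+6+1+4+4+3+8+0+4+2+1+3+6+0+9+1 = 87

87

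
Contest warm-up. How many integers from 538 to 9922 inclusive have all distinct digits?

The integers in [538, 9922] that have all distinct digits: 538, 539, 540, 541, 542, 543, …, 9875, 9876.
4866 qualify.

4866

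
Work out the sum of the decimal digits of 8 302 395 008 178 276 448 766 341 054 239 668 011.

157

8+3+0+2+3+9+5+0+0+8+1+7+8+2+7+6+4+4+8+7+6+6+3+4+1+0+5+4+2+3+9+6+6+8+0+1+1 = 157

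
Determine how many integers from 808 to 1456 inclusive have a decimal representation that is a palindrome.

25

The integers in [808, 1456] that have a decimal representation that is a palindrome: 808, 818, 828, 838, 848, 858, …, 1331, 1441.
25 qualify.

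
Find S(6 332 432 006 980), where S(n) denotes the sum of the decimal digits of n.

46

6+3+3+2+4+3+2+0+0+6+9+8+0 = 46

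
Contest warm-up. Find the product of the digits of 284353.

2880

2×8×4×3×5×3 = 2880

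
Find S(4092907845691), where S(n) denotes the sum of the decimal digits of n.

4+0+9+2+9+0+7+8+4+5+6+9+1 = 64

64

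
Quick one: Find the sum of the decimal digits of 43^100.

763

43^100 = 22225193867761953571691110601598836516293852087082245263988363865938721506637874183578288471598968709879368144544915467520276764844626553280384720335225043717470001
Sum of its 164 digits: 763.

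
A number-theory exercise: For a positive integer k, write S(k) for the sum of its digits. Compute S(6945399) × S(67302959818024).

S(6945399) = 6+9+4+5+3+9+9 = 45.
S(67302959818024) = 6+7+3+0+2+9+5+9+8+1+8+0+2+4 = 64.
45 · 64 = 2880.

2880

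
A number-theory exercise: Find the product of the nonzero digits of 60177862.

6×1×7×7×8×6×2 = 28224

28224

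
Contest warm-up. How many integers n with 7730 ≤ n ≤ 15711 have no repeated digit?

2680

The integers in [7730, 15711] that have no repeated digit: 7801, 7802, 7803, 7804, 7805, 7806, …, 15708, 15709.
2680 qualify.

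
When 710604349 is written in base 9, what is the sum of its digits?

37

710604349 in base 9 is 1745112817.
Digit sum: 1+7+4+5+1+1+2+8+1+7 = 37.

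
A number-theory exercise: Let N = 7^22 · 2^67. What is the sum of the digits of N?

7^22 · 2^67 = 576987746057704797478507658058213097472
Sum of its 39 digits: 203.

203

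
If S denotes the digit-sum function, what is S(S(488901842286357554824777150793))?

14

First digit sum: 149.
1+4+9 = 14.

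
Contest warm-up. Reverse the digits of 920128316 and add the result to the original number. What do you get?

1533949345

Reverse of 920128316 is 613821029.
920128316 + 613821029 = 1533949345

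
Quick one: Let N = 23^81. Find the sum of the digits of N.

23^81 = 199505428583424551679895455175383779355358100716985185998909941221796774964943927385447953187055123587793878423
Sum of its 111 digits: 575.

575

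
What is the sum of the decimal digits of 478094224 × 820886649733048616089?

145

478094224 × 820886649733048616089 = 392461165796081685263344369936
Sum of its 30 digits: 145.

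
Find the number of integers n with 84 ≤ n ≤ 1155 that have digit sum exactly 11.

77

The integers in [84, 1155] that have digit sum exactly 11: 92, 119, 128, 137, 146, 155, …, 1145, 1154.
77 qualify.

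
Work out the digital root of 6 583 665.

6+5+8+3+6+6+5 = 39
3+9 = 12
1+2 = 3

3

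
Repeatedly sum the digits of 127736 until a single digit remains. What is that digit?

8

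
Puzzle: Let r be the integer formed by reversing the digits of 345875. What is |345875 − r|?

Reverse of 345875 is 578543.
|345875 − 578543| = 232668

232668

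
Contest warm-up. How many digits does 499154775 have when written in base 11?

499154775 in base 11 is 23683A409, which has 9 digits.

9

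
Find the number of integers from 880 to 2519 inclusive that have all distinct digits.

822

The integers in [880, 2519] that have all distinct digits: 890, 891, 892, 893, 894, 895, …, 2518, 2519.
822 qualify.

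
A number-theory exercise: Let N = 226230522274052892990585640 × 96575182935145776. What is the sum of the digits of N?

226230522274052892990585640 × 96575182935145776 = 21848254074130229325046809750312649012256640
Sum of its 44 digits: 162.

162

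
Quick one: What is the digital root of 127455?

6

1+2+7+4+5+5 = 24
2+4 = 6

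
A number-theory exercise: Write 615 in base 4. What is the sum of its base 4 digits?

615 in base 4 is 21213.
Digit sum: 2+1+2+1+3 = 9.

9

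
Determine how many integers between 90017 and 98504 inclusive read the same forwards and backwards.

84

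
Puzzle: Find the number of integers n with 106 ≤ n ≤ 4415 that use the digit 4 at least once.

1480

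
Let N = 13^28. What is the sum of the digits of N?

121

13^28 = 15502932802662396215269535105521
Sum of its 32 digits: 121.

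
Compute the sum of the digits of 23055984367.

2+3+0+5+5+9+8+4+3+6+7 = 52

52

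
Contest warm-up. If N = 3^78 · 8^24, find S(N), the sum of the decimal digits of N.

3^78 · 8^24 = 77556384655389346584823123823540711036582366754167423238144
Sum of its 59 digits: 261.

261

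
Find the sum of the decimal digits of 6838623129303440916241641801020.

107

6+8+3+8+6+2+3+1+2+9+3+0+3+4+4+0+9+1+6+2+4+1+6+4+1+8+0+1+0+2+0 = 107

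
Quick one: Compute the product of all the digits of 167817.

1×6×7×8×1×7 = 2352

2352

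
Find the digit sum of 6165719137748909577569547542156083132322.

185

6+1+6+5+7+1+9+1+3+7+7+4+8+9+0+9+5+7+7+5+6+9+5+4+7+5+4+2+1+5+6+0+8+3+1+3+2+3+2+2 = 185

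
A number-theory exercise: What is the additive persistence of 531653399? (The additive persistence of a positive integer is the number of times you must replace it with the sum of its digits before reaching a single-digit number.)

531653399 → 44 → 8 (2 steps)

2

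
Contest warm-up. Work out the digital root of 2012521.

2+0+1+2+5+2+1 = 13
1+3 = 4

4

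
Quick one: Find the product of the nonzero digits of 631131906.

6×3×1×1×3×1×9×6 = 2916

2916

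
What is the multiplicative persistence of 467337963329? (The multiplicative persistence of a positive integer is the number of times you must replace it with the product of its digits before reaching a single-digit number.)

3

467337963329 → 92588832 → 276480 → 0 (3 steps)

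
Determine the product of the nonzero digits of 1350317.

315

1×3×5×3×1×7 = 315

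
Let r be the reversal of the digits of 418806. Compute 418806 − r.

Reverse of 418806 is 608814.
418806 − 608814 = -190008

-190008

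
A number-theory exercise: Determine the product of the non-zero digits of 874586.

8×7×4×5×8×6 = 53760

53760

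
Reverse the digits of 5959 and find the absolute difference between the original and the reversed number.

3636

Reverse of 5959 is 9595.
|5959 − 9595| = 3636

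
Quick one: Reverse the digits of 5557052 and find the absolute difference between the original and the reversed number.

Reverse of 5557052 is 2507555.
|5557052 − 2507555| = 3049497

3049497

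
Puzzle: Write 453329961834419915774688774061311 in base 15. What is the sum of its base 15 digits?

207

453329961834419915774688774061311 in base 15 is 7EA43A7DBDCE879AA0D154101776.
Digit sum: 7+14+10+4+3+10+7+13+11+13+12+14+8+7+9+10+10+0+13+1+5+4+1+0+1+7+7+6 = 207.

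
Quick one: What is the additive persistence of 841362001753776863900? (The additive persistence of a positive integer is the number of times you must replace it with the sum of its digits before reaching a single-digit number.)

3

841362001753776863900 → 86 → 14 → 5 (3 steps)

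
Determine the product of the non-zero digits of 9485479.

362880

9×4×8×5×4×7×9 = 362880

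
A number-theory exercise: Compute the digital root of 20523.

3

2+0+5+2+3 = 12
1+2 = 3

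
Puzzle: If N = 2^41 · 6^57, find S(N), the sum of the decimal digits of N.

2^41 · 6^57 = 497566455851367538856685724929354813815392068583053852672
Sum of its 57 digits: 288.

288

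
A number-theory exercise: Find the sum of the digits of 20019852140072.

41

2+0+0+1+9+8+5+2+1+4+0+0+7+2 = 41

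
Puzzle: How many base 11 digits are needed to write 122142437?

8

122142437 in base 11 is 62A4546A, which has 8 digits.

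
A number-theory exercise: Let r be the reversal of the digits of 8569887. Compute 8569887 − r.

680229

Reverse of 8569887 is 7889658.
8569887 − 7889658 = 680229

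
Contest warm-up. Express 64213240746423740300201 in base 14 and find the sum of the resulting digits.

158

64213240746423740300201 in base 14 is AA5D41B67DCD5D8C2625.
Digit sum: 10+10+5+13+4+1+11+6+7+13+12+13+5+13+8+12+2+6+2+5 = 158.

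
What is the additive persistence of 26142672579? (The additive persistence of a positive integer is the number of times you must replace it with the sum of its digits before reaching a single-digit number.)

26142672579 → 51 → 6 (2 steps)

2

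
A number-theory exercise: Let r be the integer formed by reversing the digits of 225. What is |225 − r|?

Reverse of 225 is 522.
|225 − 522| = 297

297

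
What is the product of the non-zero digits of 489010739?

54432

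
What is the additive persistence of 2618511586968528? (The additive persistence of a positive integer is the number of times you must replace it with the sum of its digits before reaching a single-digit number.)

2

2618511586968528 → 81 → 9 (2 steps)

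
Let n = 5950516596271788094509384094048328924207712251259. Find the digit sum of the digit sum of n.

6

First digit sum: 222.
2+2+2 = 6.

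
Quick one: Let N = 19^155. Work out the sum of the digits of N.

883

19^155 = 1609934279500573331942995544093188565929919234644369462715304477425656526346249147864061144746768886875247233040388969040664099313013621355152336867281112906118243462722471083465864695123004559109099
Sum of its 199 digits: 883.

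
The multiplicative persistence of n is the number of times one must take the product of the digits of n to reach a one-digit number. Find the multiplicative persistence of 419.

3

419 → 36 → 18 → 8 (3 steps)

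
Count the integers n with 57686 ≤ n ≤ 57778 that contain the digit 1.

18

The integers in [57686, 57778] that contain the digit 1: 57691, 57701, 57710, 57711, 57712, 57713, …, 57761, 57771.
18 qualify.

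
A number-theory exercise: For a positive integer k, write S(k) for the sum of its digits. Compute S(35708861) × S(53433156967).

S(35708861) = 3+5+7+0+8+8+6+1 = 38.
S(53433156967) = 5+3+4+3+3+1+5+6+9+6+7 = 52.
38 · 52 = 1976.

1976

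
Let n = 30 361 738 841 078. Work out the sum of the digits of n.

3+0+3+6+1+7+3+8+8+4+1+0+7+8 = 59

59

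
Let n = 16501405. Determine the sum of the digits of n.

1+6+5+0+1+4+0+5 = 22

22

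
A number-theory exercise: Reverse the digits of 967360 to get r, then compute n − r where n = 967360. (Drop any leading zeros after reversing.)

903591

Reverse of 967360 is 63769.
967360 − 63769 = 903591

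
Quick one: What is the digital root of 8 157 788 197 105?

4

8+1+5+7+7+8+8+1+9+7+1+0+5 = 67
6+7 = 13
1+3 = 4
(Equivalently, 8 157 788 197 105 mod 9 = 4.)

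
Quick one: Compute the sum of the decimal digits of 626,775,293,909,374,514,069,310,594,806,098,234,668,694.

6+2+6+7+7+5+2+9+3+9+0+9+3+7+4+5+1+4+0+6+9+3+1+0+5+9+4+8+0+6+0+9+8+2+3+4+6+6+8+6+9+4 = 205

205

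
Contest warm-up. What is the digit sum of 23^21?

23^21 = 39471584120695485887249589623
Sum of its 29 digits: 152.

152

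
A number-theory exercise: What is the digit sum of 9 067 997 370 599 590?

9+0+6+7+9+9+7+3+7+0+5+9+9+5+9+0 = 94

94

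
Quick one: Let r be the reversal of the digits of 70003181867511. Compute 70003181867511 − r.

Reverse of 70003181867511 is 11576818130007.
70003181867511 − 11576818130007 = 58426363737504

58426363737504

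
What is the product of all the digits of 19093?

0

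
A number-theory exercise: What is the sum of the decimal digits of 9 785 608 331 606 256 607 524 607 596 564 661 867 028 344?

9+7+8+5+6+0+8+3+3+1+6+0+6+2+5+6+6+0+7+5+2+4+6+0+7+5+9+6+5+6+4+6+6+1+8+6+7+0+2+8+3+4+4 = 202

202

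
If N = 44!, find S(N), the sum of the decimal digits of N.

44! = 2658271574788448768043625811014615890319638528000000000
Sum of its 55 digits: 216.

216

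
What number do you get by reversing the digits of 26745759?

95754762

Reversing 26745759 gives 95754762.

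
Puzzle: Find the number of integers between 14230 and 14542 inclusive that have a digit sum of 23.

12

The integers in [14230, 14542] that have a digit sum of 23: 14279, 14288, 14297, 14369, 14378, 14387, …, 14486, 14495.
12 qualify.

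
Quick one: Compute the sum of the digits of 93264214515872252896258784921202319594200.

9+3+2+6+4+2+1+4+5+1+5+8+7+2+2+5+2+8+9+6+2+5+8+7+8+4+9+2+1+2+0+2+3+1+9+5+9+4+2+0+0 = 174

174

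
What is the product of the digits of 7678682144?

3612672

7×6×7×8×6×8×2×1×4×4 = 3612672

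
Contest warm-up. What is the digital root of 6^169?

9

The digital root of n equals n mod 9 (or 9 when 9 | n), so we need 6^169 mod 9.
6^169 ≡ 0 (mod 9), so the digital root is 9.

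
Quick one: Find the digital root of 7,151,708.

2

7+1+5+1+7+0+8 = 29
2+9 = 11
1+1 = 2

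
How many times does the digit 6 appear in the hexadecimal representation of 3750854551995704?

3750854551995704 in base 16 is D5361E12D0538.
The digit 6 appears 1 time.

1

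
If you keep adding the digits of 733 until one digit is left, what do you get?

4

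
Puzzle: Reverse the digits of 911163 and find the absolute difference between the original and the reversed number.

550044

Reverse of 911163 is 361119.
|911163 − 361119| = 550044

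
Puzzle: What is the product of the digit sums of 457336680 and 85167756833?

2478

S(457336680) = 4+5+7+3+3+6+6+8+0 = 42.
S(85167756833) = 8+5+1+6+7+7+5+6+8+3+3 = 59.
42 · 59 = 2478.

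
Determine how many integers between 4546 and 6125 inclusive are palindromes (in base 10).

The integers in [4546, 6125] that are palindromes (in base 10): 4554, 4664, 4774, 4884, 4994, 5005, …, 6006, 6116.
17 qualify.

17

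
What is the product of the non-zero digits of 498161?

1728

4×9×8×1×6×1 = 1728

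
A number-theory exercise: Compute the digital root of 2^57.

8

The digital root of n equals n mod 9 (or 9 when 9 | n), so we need 2^57 mod 9.
2^57 ≡ 8 (mod 9), so the digital root is 8.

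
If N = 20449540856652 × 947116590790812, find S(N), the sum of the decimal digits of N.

20449540856652 × 947116590790812 = 19368099419389663360610681424
Sum of its 29 digits: 135.

135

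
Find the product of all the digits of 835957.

8×3×5×9×5×7 = 37800

37800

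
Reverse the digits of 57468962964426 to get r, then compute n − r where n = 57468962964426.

Reverse of 57468962964426 is 62446926986475.
57468962964426 − 62446926986475 = -4977964022049

-4977964022049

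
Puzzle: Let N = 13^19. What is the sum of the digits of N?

85

13^19 = 1461920290375446110677
Sum of its 22 digits: 85.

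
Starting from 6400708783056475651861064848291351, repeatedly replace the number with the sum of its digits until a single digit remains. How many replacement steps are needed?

3

6400708783056475651861064848291351 → 148 → 13 → 4 (3 steps)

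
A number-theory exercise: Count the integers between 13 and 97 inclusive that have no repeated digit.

78

The integers in [13, 97] that have no repeated digit: 13, 14, 15, 16, 17, 18, …, 96, 97.
78 qualify.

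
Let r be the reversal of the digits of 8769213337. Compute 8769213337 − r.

1436083659

Reverse of 8769213337 is 7333129678.
8769213337 − 7333129678 = 1436083659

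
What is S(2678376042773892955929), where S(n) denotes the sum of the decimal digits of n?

120

2+6+7+8+3+7+6+0+4+2+7+7+3+8+9+2+9+5+5+9+2+9 = 120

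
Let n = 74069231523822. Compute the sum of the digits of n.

7+4+0+6+9+2+3+1+5+2+3+8+2+2 = 54

54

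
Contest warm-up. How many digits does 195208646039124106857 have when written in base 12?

19

195208646039124106857 in base 12 is 73BA13888450BB2A889, which has 19 digits.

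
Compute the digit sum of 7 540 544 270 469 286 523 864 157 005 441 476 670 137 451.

7+5+4+0+5+4+4+2+7+0+4+6+9+2+8+6+5+2+3+8+6+4+1+5+7+0+0+5+4+4+1+4+7+6+6+7+0+1+3+7+4+5+1 = 179

179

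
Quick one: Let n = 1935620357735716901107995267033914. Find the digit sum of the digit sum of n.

11

First digit sum: 146.
1+4+6 = 11.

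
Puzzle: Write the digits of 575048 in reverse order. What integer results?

840575

Reversing 575048 gives 840575.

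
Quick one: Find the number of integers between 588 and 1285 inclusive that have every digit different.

The integers in [588, 1285] that have every digit different: 589, 590, 591, 592, 593, 594, …, 1284, 1285.
399 qualify.

399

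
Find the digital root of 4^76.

4

The digital root of n equals n mod 9 (or 9 when 9 | n), so we need 4^76 mod 9.
4^76 ≡ 4 (mod 9), so the digital root is 4.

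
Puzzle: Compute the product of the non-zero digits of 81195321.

8×1×1×9×5×3×2×1 = 2160

2160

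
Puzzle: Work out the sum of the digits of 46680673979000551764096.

108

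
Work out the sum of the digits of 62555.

6+2+5+5+5 = 23

23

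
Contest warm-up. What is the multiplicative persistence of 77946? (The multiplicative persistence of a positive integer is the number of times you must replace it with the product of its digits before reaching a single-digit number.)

2

77946 → 10584 → 0 (2 steps)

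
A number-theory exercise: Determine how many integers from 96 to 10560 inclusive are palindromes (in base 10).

The integers in [96, 10560] that are palindromes (in base 10): 99, 101, 111, 121, 131, 141, …, 10401, 10501.
187 qualify.

187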